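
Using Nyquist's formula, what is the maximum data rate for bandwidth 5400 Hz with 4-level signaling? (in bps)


Rate = 2 * B * log2(M) = 2 * 5400 * 2.0 = 21600.0

21600.0 bps


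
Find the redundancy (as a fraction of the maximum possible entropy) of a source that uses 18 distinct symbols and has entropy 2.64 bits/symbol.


H_max = log2(K) = log2(18) = 4.1699 bits/symbol. Redundancy = 1 - H/H_max = 1 - 2.64/4.1699 = 1 - 0.6331 = 0.3669

0.3669


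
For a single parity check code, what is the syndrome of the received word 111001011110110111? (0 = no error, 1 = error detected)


Syndrome = XOR of all bits = 1 XOR 1 XOR 1 XOR 0 XOR 0 XOR 1 XOR 0 XOR 1 XOR 1 XOR 1 XOR 1 XOR 0 XOR 1 XOR 1 XOR 0 XOR 1 XOR 1 XOR 1 = 1

1


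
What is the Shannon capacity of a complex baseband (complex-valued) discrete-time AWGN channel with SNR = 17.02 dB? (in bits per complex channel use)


SNR_linear = 10^(17.02/10) = 50.3501; C = log2(1 + SNR_linear) = log2(1 + 50.3501) = 5.6823

5.6823 bits/channel use


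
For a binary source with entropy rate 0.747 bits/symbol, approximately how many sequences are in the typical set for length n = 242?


log2|A_typical| = nH = 242 * 0.747 = 180.774, so |A_typical| ~ 2^180.774 = 2.621e+54

2.621e+54


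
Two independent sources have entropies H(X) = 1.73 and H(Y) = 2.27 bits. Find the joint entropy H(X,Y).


For independent variables, H(X,Y) = H(X) + H(Y) = 1.73 + 2.27 = 4.0

4.0 bits


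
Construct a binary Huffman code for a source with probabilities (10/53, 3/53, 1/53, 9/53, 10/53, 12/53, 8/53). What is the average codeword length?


Huffman construction (repeatedly merge the two least-probable nodes; each merge adds 1 bit to every symbol beneath it): 1/53 + 3/53 = 4/53; 4/53 + 8/53 = 12/53; 9/53 + 10/53 = 19/53; 10/53 + 12/53 = 22/53; 12/53 + 19/53 = 31/53; 22/53 + 31/53 = 1. Resulting codeword lengths (in the order the probabilities were given): (3, 4, 4, 3, 2, 2, 3). L_avg = sum(p_i * l_i) = 10/53*3 + 3/53*4 + 1/53*4 + 9/53*3 + 10/53*2 + 12/53*2 + 8/53*3 = 141/53 = 2.6604

2.6604 bits


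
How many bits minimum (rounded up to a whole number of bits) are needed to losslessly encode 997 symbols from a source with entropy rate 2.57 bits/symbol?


Minimum bits >= n * H = 997 * 2.57 = 2562.29, rounded up to a whole number of bits = 2563

2563 bits


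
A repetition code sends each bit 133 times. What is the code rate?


Rate = k/n = 1/133

1/133


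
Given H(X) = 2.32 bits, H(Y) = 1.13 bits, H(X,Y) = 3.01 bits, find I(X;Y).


I(X;Y) = H(X) + H(Y) - H(X,Y) = 2.32 + 1.13 - 3.01 = 0.44

0.44 bits


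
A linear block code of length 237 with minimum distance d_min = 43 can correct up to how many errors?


Correction capability = floor((d-1)/2) = floor((43-1)/2) = 21

21 errors


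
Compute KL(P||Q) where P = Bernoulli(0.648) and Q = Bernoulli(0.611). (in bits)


KL = p*log2(p/q) + (1-p)*log2((1-p)/(1-q)) = 0.648*log2(0.648/0.611) + 0.352*log2(0.352/0.389) = 0.0042

0.0042 bits


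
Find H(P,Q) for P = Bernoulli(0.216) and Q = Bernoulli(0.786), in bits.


H(P,Q) = -p*log2(q) - (1-p)*log2(1-q). -0.216*log2(0.786) = 0.075038; -0.784*log2(0.214) = 1.743865. H(P,Q) = 0.075038 + 1.743865 = 1.8189

1.8189 bits


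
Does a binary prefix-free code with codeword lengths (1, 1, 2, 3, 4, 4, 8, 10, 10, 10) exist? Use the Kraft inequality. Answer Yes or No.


Kraft sum = sum(2^(-l_i)) = 1.5068, need <= 1. Result: violated (a binary prefix-free code with these lengths cannot exist)

No


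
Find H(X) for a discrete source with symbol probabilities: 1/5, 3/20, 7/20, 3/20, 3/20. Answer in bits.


H = -sum(p_i * log2(p_i)). Terms: -(1/5)*log2(1/5) = 0.464386; -(3/20)*log2(3/20) = 0.410545; -(7/20)*log2(7/20) = 0.530101; -(3/20)*log2(3/20) = 0.410545; -(3/20)*log2(3/20) = 0.410545. H = 0.464386 + 0.410545 + 0.530101 + 0.410545 + 0.410545 = 2.2261

2.2261 bits


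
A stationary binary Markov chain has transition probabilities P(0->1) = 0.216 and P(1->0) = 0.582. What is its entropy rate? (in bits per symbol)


Stationary distribution: pi_0 = p10/(p01+p10) = 0.7293, pi_1 = 0.2707. Entropy rate H' = pi_0*H(p01) + pi_1*H(p10) = 0.7293*0.7528 + 0.2707*0.9805 = 0.8144

0.8144 bits/symbol


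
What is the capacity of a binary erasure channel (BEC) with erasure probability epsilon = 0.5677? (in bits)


C = 1 - epsilon = 1 - 0.5677 = 0.4323

0.4323 bits


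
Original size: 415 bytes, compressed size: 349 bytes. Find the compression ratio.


Ratio = original / compressed = 415 / 349 = 1.1891

1.1891


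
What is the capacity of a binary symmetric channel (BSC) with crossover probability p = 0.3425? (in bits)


H(p) = -p*log2(p) - (1-p)*log2(1-p) = -0.3425*log2(0.3425) - 0.6575*log2(0.6575) = 0.529445 + 0.397746 = 0.9272. C = 1 - H(p) = 1 - 0.9272 = 0.0728

0.0728 bits


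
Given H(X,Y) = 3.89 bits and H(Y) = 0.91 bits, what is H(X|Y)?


H(X|Y) = H(X,Y) - H(Y) = 3.89 - 0.91 = 2.98

2.98 bits


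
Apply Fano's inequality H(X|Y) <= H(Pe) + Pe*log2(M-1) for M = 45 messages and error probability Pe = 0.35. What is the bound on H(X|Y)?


H(Pe) = -Pe*log2(Pe) - (1-Pe)*log2(1-Pe) = -0.35*log2(0.35) - 0.65*log2(0.65) = 0.530101 + 0.403967 = 0.9341. Pe*log2(M-1) = 0.35*log2(44) = 1.910801. Bound = H(Pe) + Pe*log2(M-1) = 0.530101 + 0.403967 + 1.910801 = 2.8449

2.8449 bits


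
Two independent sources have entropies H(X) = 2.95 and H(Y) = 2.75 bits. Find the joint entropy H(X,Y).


For independent variables, H(X,Y) = H(X) + H(Y) = 2.95 + 2.75 = 5.7

5.7 bits


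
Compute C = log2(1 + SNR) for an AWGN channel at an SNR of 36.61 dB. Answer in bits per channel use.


SNR_linear = 10^(36.61/10) = 4581.4189; C = log2(1 + SNR_linear) = log2(1 + 4581.4189) = 12.1619

12.1619 bits/channel use


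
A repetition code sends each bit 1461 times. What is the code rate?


Rate = k/n = 1/1461

1/1461


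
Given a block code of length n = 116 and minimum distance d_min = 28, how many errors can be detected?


Detection capability = d_min - 1 = 28 - 1 = 27

27 errors


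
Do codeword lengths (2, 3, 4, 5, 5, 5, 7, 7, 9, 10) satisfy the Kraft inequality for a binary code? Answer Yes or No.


Kraft sum = sum(2^(-l_i)) = 0.5498, need <= 1. Result: satisfied (a binary prefix-free code with these lengths exists)

Yes


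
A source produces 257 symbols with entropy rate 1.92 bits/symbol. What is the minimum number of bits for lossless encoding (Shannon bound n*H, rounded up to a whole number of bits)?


Minimum bits >= n * H = 257 * 1.92 = 493.44, rounded up to a whole number of bits = 494

494 bits


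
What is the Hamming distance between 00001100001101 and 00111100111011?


Count differing positions: . . ^ ^ . . . . ^ ^ . ^ ^ . = 6 differences

6


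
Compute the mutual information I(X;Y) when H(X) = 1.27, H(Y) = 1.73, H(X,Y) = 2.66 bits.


I(X;Y) = H(X) + H(Y) - H(X,Y) = 1.27 + 1.73 - 2.66 = 0.34

0.34 bits


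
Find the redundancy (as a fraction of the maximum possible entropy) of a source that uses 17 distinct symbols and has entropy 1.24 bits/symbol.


H_max = log2(K) = log2(17) = 4.0875 bits/symbol. Redundancy = 1 - H/H_max = 1 - 1.24/4.0875 = 1 - 0.3034 = 0.6966

0.6966


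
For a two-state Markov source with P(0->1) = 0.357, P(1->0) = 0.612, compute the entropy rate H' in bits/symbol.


Stationary distribution: pi_0 = p10/(p01+p10) = 0.6316, pi_1 = 0.3684. Entropy rate H' = pi_0*H(p01) + pi_1*H(p10) = 0.6316*0.9402 + 0.3684*0.9635 = 0.9488

0.9488 bits/symbol


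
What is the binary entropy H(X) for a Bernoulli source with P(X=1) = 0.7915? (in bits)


H = -p*log2(p) - (1-p)*log2(1-p). -0.7915*log2(0.7915) = 0.267004; -0.2085*log2(0.2085) = 0.471602. H = 0.267004 + 0.471602 = 0.7386

0.7386 bits


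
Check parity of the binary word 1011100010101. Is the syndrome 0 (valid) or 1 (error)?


Syndrome = XOR of all bits = 1 XOR 0 XOR 1 XOR 1 XOR 1 XOR 0 XOR 0 XOR 0 XOR 1 XOR 0 XOR 1 XOR 0 XOR 1 = 1

1


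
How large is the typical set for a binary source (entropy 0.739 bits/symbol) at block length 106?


log2|A_typical| = nH = 106 * 0.739 = 78.334, so |A_typical| ~ 2^78.334 = 3.810e+23

3.810e+23


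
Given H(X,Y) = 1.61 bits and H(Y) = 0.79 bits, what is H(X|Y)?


H(X|Y) = H(X,Y) - H(Y) = 1.61 - 0.79 = 0.82

0.82 bits


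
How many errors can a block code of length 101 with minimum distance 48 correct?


Correction capability = floor((d-1)/2) = floor((48-1)/2) = 23

23 errors


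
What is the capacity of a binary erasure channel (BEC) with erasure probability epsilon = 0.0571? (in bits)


C = 1 - epsilon = 1 - 0.0571 = 0.9429

0.9429 bits


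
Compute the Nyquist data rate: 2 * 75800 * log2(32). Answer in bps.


Rate = 2 * B * log2(M) = 2 * 75800 * 5.0 = 758000.0

758000.0 bps


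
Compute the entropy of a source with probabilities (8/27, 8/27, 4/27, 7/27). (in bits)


H = -sum(p_i * log2(p_i)). Terms: -(8/27)*log2(8/27) = 0.519967; -(8/27)*log2(8/27) = 0.519967; -(4/27)*log2(4/27) = 0.408131; -(7/27)*log2(7/27) = 0.504916. H = 0.519967 + 0.519967 + 0.408131 + 0.504916 = 1.953

1.953 bits


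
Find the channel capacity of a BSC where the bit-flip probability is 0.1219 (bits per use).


H(p) = -p*log2(p) - (1-p)*log2(1-p) = -0.1219*log2(0.1219) - 0.8781*log2(0.8781) = 0.370116 + 0.164681 = 0.5348. C = 1 - H(p) = 1 - 0.5348 = 0.4652

0.4652 bits


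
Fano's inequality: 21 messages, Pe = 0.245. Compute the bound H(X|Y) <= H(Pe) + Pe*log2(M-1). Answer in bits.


H(Pe) = -Pe*log2(Pe) - (1-Pe)*log2(1-Pe) = -0.245*log2(0.245) - 0.755*log2(0.755) = 0.497141 + 0.306116 = 0.8033. Pe*log2(M-1) = 0.245*log2(20) = 1.058872. Bound = H(Pe) + Pe*log2(M-1) = 0.497141 + 0.306116 + 1.058872 = 1.8621

1.8621 bits


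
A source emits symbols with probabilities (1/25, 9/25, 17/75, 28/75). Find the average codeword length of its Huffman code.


Huffman construction (repeatedly merge the two least-probable nodes; each merge adds 1 bit to every symbol beneath it): 1/25 + 17/75 = 4/15; 4/15 + 9/25 = 47/75; 28/75 + 47/75 = 1. Resulting codeword lengths (in the order the probabilities were given): (3, 2, 3, 1). L_avg = sum(p_i * l_i) = 1/25*3 + 9/25*2 + 17/75*3 + 28/75*1 = 142/75 = 1.8933

1.8933 bits


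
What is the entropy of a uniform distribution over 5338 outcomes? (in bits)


H = log2(n) = log2(5338) = 12.3821

12.3821 bits


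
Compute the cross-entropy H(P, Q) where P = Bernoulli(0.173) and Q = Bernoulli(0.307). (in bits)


H(P,Q) = -p*log2(q) - (1-p)*log2(1-q). -0.173*log2(0.307) = 0.294738; -0.827*log2(0.693) = 0.437543. H(P,Q) = 0.294738 + 0.437543 = 0.7323

0.7323 bits


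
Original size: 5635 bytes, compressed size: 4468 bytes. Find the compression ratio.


Ratio = original / compressed = 5635 / 4468 = 1.2612

1.2612


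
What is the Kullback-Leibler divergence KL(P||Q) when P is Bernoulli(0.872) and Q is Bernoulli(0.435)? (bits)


KL = p*log2(p/q) + (1-p)*log2((1-p)/(1-q)) = 0.872*log2(0.872/0.435) + 0.128*log2(0.128/0.565) = 0.6007

0.6007 bits


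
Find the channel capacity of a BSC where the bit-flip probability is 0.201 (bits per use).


H(p) = -p*log2(p) - (1-p)*log2(1-p) = -0.201*log2(0.201) - 0.799*log2(0.799) = 0.465261 + 0.258662 = 0.7239. C = 1 - H(p) = 1 - 0.7239 = 0.2761

0.2761 bits


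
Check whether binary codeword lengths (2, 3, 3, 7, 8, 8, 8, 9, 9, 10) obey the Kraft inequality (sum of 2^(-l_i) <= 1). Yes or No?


Kraft sum = sum(2^(-l_i)) = 0.5244, need <= 1. Result: satisfied (a binary prefix-free code with these lengths exists)

Yes


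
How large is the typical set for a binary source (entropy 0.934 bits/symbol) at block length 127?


log2|A_typical| = nH = 127 * 0.934 = 118.618, so |A_typical| ~ 2^118.618 = 5.100e+35

5.100e+35


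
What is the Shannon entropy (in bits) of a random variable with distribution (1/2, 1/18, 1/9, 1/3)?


H = -sum(p_i * log2(p_i)). Terms: -(1/2)*log2(1/2) = 0.500000; -(1/18)*log2(1/18) = 0.231663; -(1/9)*log2(1/9) = 0.352214; -(1/3)*log2(1/3) = 0.528321. H = 0.500000 + 0.231663 + 0.352214 + 0.528321 = 1.6122

1.6122 bits


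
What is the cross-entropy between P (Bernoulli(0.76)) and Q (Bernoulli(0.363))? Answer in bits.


H(P,Q) = -p*log2(q) - (1-p)*log2(1-q). -0.76*log2(0.363) = 1.111088; -0.24*log2(0.637) = 0.156152. H(P,Q) = 1.111088 + 0.156152 = 1.2672

1.2672 bits


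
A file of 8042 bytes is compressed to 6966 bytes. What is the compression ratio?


Ratio = original / compressed = 8042 / 6966 = 1.1545

1.1545


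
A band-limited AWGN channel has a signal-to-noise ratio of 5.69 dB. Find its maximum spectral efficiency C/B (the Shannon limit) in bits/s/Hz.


SNR_linear = 10^(5.69/10) = 3.7068; C/B = log2(1 + SNR_linear) = log2(1 + 3.7068) = 2.2347

2.2347 bits/s/Hz


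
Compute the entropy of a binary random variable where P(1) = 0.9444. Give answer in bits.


H = -p*log2(p) - (1-p)*log2(1-p). -0.9444*log2(0.9444) = 0.077941; -0.0556*log2(0.0556) = 0.231784. H = 0.077941 + 0.231784 = 0.3097

0.3097 bits


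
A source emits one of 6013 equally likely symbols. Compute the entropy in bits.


H = log2(n) = log2(6013) = 12.5539

12.5539 bits


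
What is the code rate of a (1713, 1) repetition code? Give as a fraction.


Rate = k/n = 1/1713

1/1713


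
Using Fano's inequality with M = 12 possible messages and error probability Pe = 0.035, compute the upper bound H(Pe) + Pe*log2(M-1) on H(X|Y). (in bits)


H(Pe) = -Pe*log2(Pe) - (1-Pe)*log2(1-Pe) = -0.035*log2(0.035) - 0.965*log2(0.965) = 0.169278 + 0.049600 = 0.2189. Pe*log2(M-1) = 0.035*log2(11) = 0.121080. Bound = H(Pe) + Pe*log2(M-1) = 0.169278 + 0.049600 + 0.121080 = 0.34

0.34 bits


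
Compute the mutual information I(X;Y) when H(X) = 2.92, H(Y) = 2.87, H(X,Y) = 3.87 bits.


I(X;Y) = H(X) + H(Y) - H(X,Y) = 2.92 + 2.87 - 3.87 = 1.92

1.92 bits


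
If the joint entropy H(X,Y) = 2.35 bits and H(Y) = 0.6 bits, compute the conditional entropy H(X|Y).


H(X|Y) = H(X,Y) - H(Y) = 2.35 - 0.6 = 1.75

1.75 bits


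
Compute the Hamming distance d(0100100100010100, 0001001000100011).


Count differing positions: . ^ . ^ ^ . ^ ^ . . ^ ^ . ^ ^ ^ = 10 differences

10


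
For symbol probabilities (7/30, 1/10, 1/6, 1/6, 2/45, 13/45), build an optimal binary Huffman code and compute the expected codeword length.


Huffman construction (repeatedly merge the two least-probable nodes; each merge adds 1 bit to every symbol beneath it): 2/45 + 1/10 = 13/90; 13/90 + 1/6 = 14/45; 1/6 + 7/30 = 2/5; 13/45 + 14/45 = 3/5; 2/5 + 3/5 = 1. Resulting codeword lengths (in the order the probabilities were given): (2, 4, 3, 2, 4, 2). L_avg = sum(p_i * l_i) = 7/30*2 + 1/10*4 + 1/6*3 + 1/6*2 + 2/45*4 + 13/45*2 = 221/90 = 2.4556

2.4556 bits


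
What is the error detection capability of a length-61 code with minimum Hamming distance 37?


Detection capability = d_min - 1 = 37 - 1 = 36

36 errors


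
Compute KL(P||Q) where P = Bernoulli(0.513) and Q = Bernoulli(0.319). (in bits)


KL = p*log2(p/q) + (1-p)*log2((1-p)/(1-q)) = 0.513*log2(0.513/0.319) + 0.487*log2(0.487/0.681) = 0.116

0.116 bits


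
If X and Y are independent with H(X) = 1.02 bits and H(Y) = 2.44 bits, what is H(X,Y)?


For independent variables, H(X,Y) = H(X) + H(Y) = 1.02 + 2.44 = 3.46

3.46 bits


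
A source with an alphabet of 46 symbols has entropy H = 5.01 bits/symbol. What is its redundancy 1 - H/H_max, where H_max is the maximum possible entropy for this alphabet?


H_max = log2(K) = log2(46) = 5.5236 bits/symbol. Redundancy = 1 - H/H_max = 1 - 5.01/5.5236 = 1 - 0.907 = 0.093

0.093


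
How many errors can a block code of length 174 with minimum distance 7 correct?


Correction capability = floor((d-1)/2) = floor((7-1)/2) = 3

3 errors


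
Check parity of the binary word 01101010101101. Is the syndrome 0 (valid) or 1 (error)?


Syndrome = XOR of all bits = 0 XOR 1 XOR 1 XOR 0 XOR 1 XOR 0 XOR 1 XOR 0 XOR 1 XOR 0 XOR 1 XOR 1 XOR 0 XOR 1 = 0

0


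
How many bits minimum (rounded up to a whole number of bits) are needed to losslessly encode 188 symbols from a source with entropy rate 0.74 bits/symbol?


Minimum bits >= n * H = 188 * 0.74 = 139.12, rounded up to a whole number of bits = 140

140 bits


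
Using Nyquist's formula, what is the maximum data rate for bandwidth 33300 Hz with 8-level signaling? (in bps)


Rate = 2 * B * log2(M) = 2 * 33300 * 3.0 = 199800.0

199800.0 bps


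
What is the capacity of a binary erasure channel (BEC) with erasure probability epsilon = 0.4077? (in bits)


C = 1 - epsilon = 1 - 0.4077 = 0.5923

0.5923 bits


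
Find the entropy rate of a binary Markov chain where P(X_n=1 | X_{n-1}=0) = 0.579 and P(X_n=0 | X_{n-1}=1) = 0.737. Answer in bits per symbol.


Stationary distribution: pi_0 = p10/(p01+p10) = 0.56, pi_1 = 0.44. Entropy rate H' = pi_0*H(p01) + pi_1*H(p10) = 0.56*0.9819 + 0.44*0.8312 = 0.9156

0.9156 bits/symbol


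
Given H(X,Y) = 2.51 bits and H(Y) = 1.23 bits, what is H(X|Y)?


H(X|Y) = H(X,Y) - H(Y) = 2.51 - 1.23 = 1.28

1.28 bits


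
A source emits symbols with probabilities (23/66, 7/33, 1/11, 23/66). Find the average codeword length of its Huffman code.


Huffman construction (repeatedly merge the two least-probable nodes; each merge adds 1 bit to every symbol beneath it): 1/11 + 7/33 = 10/33; 10/33 + 23/66 = 43/66; 23/66 + 43/66 = 1. Resulting codeword lengths (in the order the probabilities were given): (2, 3, 3, 1). L_avg = sum(p_i * l_i) = 23/66*2 + 7/33*3 + 1/11*3 + 23/66*1 = 43/22 = 1.9545

1.9545 bits


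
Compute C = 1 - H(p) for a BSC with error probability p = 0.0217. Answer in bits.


H(p) = -p*log2(p) - (1-p)*log2(1-p) = -0.0217*log2(0.0217) - 0.9783*log2(0.9783) = 0.119918 + 0.030964 = 0.1509. C = 1 - H(p) = 1 - 0.1509 = 0.8491

0.8491 bits


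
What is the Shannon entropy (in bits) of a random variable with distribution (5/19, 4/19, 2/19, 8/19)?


H = -sum(p_i * log2(p_i)). Terms: -(5/19)*log2(5/19) = 0.506842; -(4/19)*log2(4/19) = 0.473248; -(2/19)*log2(2/19) = 0.341887; -(8/19)*log2(8/19) = 0.525443. H = 0.506842 + 0.473248 + 0.341887 + 0.525443 = 1.8474

1.8474 bits


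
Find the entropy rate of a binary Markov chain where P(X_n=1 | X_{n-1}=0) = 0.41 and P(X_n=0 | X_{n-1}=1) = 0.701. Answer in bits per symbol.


Stationary distribution: pi_0 = p10/(p01+p10) = 0.631, pi_1 = 0.369. Entropy rate H' = pi_0*H(p01) + pi_1*H(p10) = 0.631*0.9765 + 0.369*0.8801 = 0.9409

0.9409 bits/symbol


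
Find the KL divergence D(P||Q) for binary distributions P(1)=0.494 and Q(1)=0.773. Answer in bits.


KL = p*log2(p/q) + (1-p)*log2((1-p)/(1-q)) = 0.494*log2(0.494/0.773) + 0.506*log2(0.506/0.227) = 0.2661

0.2661 bits


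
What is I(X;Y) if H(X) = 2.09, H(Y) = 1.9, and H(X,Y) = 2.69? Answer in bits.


I(X;Y) = H(X) + H(Y) - H(X,Y) = 2.09 + 1.9 - 2.69 = 1.3

1.3 bits


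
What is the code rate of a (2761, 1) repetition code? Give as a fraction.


Rate = k/n = 1/2761

1/2761


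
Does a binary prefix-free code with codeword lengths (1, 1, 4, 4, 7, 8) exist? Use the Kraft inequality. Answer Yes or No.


Kraft sum = sum(2^(-l_i)) = 1.1367, need <= 1. Result: violated (a binary prefix-free code with these lengths cannot exist)

No


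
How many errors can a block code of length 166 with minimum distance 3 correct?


Correction capability = floor((d-1)/2) = floor((3-1)/2) = 1

1 errors


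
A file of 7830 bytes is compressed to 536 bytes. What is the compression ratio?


Ratio = original / compressed = 7830 / 536 = 14.6082

14.6082


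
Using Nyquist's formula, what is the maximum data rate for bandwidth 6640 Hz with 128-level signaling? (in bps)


Rate = 2 * B * log2(M) = 2 * 6640 * 7.0 = 92960.0

92960.0 bps


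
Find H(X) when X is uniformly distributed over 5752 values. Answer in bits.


H = log2(n) = log2(5752) = 12.4898

12.4898 bits


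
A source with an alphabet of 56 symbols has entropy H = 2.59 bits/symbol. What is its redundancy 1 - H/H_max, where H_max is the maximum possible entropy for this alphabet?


H_max = log2(K) = log2(56) = 5.8074 bits/symbol. Redundancy = 1 - H/H_max = 1 - 2.59/5.8074 = 1 - 0.446 = 0.554

0.554


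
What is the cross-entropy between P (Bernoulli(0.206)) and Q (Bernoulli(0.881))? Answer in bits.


H(P,Q) = -p*log2(q) - (1-p)*log2(1-q). -0.206*log2(0.881) = 0.037654; -0.794*log2(0.119) = 2.438347. H(P,Q) = 0.037654 + 2.438347 = 2.476

2.476 bits


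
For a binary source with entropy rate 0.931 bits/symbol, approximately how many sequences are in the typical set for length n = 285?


log2|A_typical| = nH = 285 * 0.931 = 265.335, so |A_typical| ~ 2^265.335 = 7.478e+79

7.478e+79


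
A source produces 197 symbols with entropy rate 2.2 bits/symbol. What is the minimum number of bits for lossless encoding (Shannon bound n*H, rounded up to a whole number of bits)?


Minimum bits >= n * H = 197 * 2.2 = 433.4, rounded up to a whole number of bits = 434

434 bits


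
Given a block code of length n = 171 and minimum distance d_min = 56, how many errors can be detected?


Detection capability = d_min - 1 = 56 - 1 = 55

55 errors


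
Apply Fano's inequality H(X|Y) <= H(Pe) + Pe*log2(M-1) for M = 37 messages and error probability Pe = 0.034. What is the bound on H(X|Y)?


H(Pe) = -Pe*log2(Pe) - (1-Pe)*log2(1-Pe) = -0.034*log2(0.034) - 0.966*log2(0.966) = 0.165863 + 0.048208 = 0.2141. Pe*log2(M-1) = 0.034*log2(36) = 0.175777. Bound = H(Pe) + Pe*log2(M-1) = 0.165863 + 0.048208 + 0.175777 = 0.3898

0.3898 bits


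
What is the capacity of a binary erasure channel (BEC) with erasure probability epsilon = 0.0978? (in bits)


C = 1 - epsilon = 1 - 0.0978 = 0.9022

0.9022 bits


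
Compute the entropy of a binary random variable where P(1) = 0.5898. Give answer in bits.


H = -p*log2(p) - (1-p)*log2(1-p). -0.5898*log2(0.5898) = 0.449252; -0.4102*log2(0.4102) = 0.527353. H = 0.449252 + 0.527353 = 0.9766

0.9766 bits


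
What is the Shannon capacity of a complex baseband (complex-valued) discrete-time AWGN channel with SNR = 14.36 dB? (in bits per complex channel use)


SNR_linear = 10^(14.36/10) = 27.2898; C = log2(1 + SNR_linear) = log2(1 + 27.2898) = 4.8222

4.8222 bits/channel use


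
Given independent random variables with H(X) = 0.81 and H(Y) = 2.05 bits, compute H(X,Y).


For independent variables, H(X,Y) = H(X) + H(Y) = 0.81 + 2.05 = 2.86

2.86 bits


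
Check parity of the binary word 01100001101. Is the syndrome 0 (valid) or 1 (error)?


Syndrome = XOR of all bits = 0 XOR 1 XOR 1 XOR 0 XOR 0 XOR 0 XOR 0 XOR 1 XOR 1 XOR 0 XOR 1 = 1

1


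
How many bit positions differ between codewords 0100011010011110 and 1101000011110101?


Count differing positions: ^ . . ^ . ^ ^ . . ^ ^ . ^ . ^ ^ = 9 differences

9


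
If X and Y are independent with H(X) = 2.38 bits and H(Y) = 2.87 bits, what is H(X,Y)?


For independent variables, H(X,Y) = H(X) + H(Y) = 2.38 + 2.87 = 5.25

5.25 bits


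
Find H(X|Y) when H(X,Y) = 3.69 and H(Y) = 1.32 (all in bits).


H(X|Y) = H(X,Y) - H(Y) = 3.69 - 1.32 = 2.37

2.37 bits


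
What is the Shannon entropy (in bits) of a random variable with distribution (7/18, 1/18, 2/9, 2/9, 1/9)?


H = -sum(p_i * log2(p_i)). Terms: -(7/18)*log2(7/18) = 0.529888; -(1/18)*log2(1/18) = 0.231663; -(2/9)*log2(2/9) = 0.482206; -(2/9)*log2(2/9) = 0.482206; -(1/9)*log2(1/9) = 0.352214. H = 0.529888 + 0.231663 + 0.482206 + 0.482206 + 0.352214 = 2.0782

2.0782 bits


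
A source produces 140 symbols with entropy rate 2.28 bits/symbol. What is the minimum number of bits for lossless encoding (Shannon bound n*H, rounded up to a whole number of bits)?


Minimum bits >= n * H = 140 * 2.28 = 319.2, rounded up to a whole number of bits = 320

320 bits


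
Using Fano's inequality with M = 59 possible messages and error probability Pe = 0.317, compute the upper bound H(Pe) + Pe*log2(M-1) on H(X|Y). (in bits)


H(Pe) = -Pe*log2(Pe) - (1-Pe)*log2(1-Pe) = -0.317*log2(0.317) - 0.683*log2(0.683) = 0.525410 + 0.375679 = 0.9011. Pe*log2(M-1) = 0.317*log2(58) = 1.856980. Bound = H(Pe) + Pe*log2(M-1) = 0.525410 + 0.375679 + 1.856980 = 2.7581

2.7581 bits


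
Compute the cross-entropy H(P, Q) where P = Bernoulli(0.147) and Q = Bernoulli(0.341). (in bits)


H(P,Q) = -p*log2(q) - (1-p)*log2(1-q). -0.147*log2(0.341) = 0.228167; -0.853*log2(0.659) = 0.513207. H(P,Q) = 0.228167 + 0.513207 = 0.7414

0.7414 bits


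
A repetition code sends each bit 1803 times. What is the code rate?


Rate = k/n = 1/1803

1/1803


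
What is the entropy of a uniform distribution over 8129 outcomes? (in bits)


H = log2(n) = log2(8129) = 12.9889

12.9889 bits


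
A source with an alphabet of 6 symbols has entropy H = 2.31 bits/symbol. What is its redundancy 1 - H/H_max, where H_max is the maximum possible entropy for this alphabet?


H_max = log2(K) = log2(6) = 2.585 bits/symbol. Redundancy = 1 - H/H_max = 1 - 2.31/2.585 = 1 - 0.8936 = 0.1064

0.1064


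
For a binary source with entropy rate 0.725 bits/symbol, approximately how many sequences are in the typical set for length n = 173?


log2|A_typical| = nH = 173 * 0.725 = 125.425, so |A_typical| ~ 2^125.425 = 5.711e+37

5.711e+37


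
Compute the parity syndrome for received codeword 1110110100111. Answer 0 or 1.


Syndrome = XOR of all bits = 1 XOR 1 XOR 1 XOR 0 XOR 1 XOR 1 XOR 0 XOR 1 XOR 0 XOR 0 XOR 1 XOR 1 XOR 1 = 1

1


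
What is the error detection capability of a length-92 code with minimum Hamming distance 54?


Detection capability = d_min - 1 = 54 - 1 = 53

53 errors


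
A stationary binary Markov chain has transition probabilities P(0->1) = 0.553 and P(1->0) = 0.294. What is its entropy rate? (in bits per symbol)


Stationary distribution: pi_0 = p10/(p01+p10) = 0.3471, pi_1 = 0.6529. Entropy rate H' = pi_0*H(p01) + pi_1*H(p10) = 0.3471*0.9919 + 0.6529*0.8738 = 0.9148

0.9148 bits/symbol


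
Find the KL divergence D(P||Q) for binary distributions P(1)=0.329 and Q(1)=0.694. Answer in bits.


KL = p*log2(p/q) + (1-p)*log2((1-p)/(1-q)) = 0.329*log2(0.329/0.694) + 0.671*log2(0.671/0.306) = 0.4058

0.4058 bits


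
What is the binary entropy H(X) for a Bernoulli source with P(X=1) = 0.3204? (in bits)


H = -p*log2(p) - (1-p)*log2(1-p). -0.3204*log2(0.3204) = 0.526114; -0.6796*log2(0.6796) = 0.378702. H = 0.526114 + 0.378702 = 0.9048

0.9048 bits


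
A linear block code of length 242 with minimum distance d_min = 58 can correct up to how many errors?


Correction capability = floor((d-1)/2) = floor((58-1)/2) = 28

28 errors


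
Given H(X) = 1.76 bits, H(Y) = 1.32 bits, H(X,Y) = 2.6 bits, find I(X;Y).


I(X;Y) = H(X) + H(Y) - H(X,Y) = 1.76 + 1.32 - 2.6 = 0.48

0.48 bits


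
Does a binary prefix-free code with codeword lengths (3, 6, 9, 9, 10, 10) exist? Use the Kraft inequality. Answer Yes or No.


Kraft sum = sum(2^(-l_i)) = 0.1465, need <= 1. Result: satisfied (a binary prefix-free code with these lengths exists)

Yes


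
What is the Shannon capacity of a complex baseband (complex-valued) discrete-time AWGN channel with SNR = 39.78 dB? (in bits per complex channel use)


SNR_linear = 10^(39.78/10) = 9506.0479; C = log2(1 + SNR_linear) = log2(1 + 9506.0479) = 13.2148

13.2148 bits/channel use


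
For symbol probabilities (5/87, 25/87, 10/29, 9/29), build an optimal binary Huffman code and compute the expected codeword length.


Huffman construction (repeatedly merge the two least-probable nodes; each merge adds 1 bit to every symbol beneath it): 5/87 + 25/87 = 10/29; 9/29 + 10/29 = 19/29; 10/29 + 19/29 = 1. Resulting codeword lengths (in the order the probabilities were given): (2, 2, 2, 2). L_avg = sum(p_i * l_i) = 5/87*2 + 25/87*2 + 10/29*2 + 9/29*2 = 2

2.0 bits


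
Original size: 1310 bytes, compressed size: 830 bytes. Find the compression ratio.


Ratio = original / compressed = 1310 / 830 = 1.5783

1.5783


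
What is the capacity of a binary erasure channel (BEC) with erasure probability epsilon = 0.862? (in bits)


C = 1 - epsilon = 1 - 0.862 = 0.138

0.138 bits


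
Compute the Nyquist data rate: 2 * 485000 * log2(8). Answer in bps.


Rate = 2 * B * log2(M) = 2 * 485000 * 3.0 = 2910000.0

2910000.0 bps


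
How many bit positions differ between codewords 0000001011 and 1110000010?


Count differing positions: ^ ^ ^ . . . ^ . . ^ = 5 differences

5


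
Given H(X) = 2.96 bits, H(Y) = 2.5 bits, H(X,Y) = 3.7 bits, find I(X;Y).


I(X;Y) = H(X) + H(Y) - H(X,Y) = 2.96 + 2.5 - 3.7 = 1.76

1.76 bits


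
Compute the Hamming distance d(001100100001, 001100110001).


Count differing positions: . . . . . . . ^ . . . . = 1 differences

1


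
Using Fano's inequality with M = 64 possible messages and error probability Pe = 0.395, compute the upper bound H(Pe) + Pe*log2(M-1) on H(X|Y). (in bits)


H(Pe) = -Pe*log2(Pe) - (1-Pe)*log2(1-Pe) = -0.395*log2(0.395) - 0.605*log2(0.605) = 0.529330 + 0.438621 = 0.968. Pe*log2(M-1) = 0.395*log2(63) = 2.361026. Bound = H(Pe) + Pe*log2(M-1) = 0.529330 + 0.438621 + 2.361026 = 3.329

3.329 bits


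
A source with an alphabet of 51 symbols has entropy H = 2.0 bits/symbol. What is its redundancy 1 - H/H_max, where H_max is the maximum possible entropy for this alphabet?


H_max = log2(K) = log2(51) = 5.6724 bits/symbol. Redundancy = 1 - H/H_max = 1 - 2.0/5.6724 = 1 - 0.3526 = 0.6474

0.6474


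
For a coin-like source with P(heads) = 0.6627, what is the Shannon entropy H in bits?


H = -p*log2(p) - (1-p)*log2(1-p). -0.6627*log2(0.6627) = 0.393360; -0.3373*log2(0.3373) = 0.528851. H = 0.393360 + 0.528851 = 0.9222

0.9222 bits


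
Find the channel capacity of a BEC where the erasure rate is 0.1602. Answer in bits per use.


C = 1 - epsilon = 1 - 0.1602 = 0.8398

0.8398 bits


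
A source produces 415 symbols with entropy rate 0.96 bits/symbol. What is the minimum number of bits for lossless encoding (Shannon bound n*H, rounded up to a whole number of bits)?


Minimum bits >= n * H = 415 * 0.96 = 398.4, rounded up to a whole number of bits = 399

399 bits


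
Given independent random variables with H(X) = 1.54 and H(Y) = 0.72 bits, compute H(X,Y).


For independent variables, H(X,Y) = H(X) + H(Y) = 1.54 + 0.72 = 2.26

2.26 bits


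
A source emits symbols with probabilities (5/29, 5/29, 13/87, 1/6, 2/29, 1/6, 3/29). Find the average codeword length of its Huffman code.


Huffman construction (repeatedly merge the two least-probable nodes; each merge adds 1 bit to every symbol beneath it): 2/29 + 3/29 = 5/29; 13/87 + 1/6 = 55/174; 1/6 + 5/29 = 59/174; 5/29 + 5/29 = 10/29; 55/174 + 59/174 = 19/29; 10/29 + 19/29 = 1. Resulting codeword lengths (in the order the probabilities were given): (3, 2, 3, 3, 3, 3, 3). L_avg = sum(p_i * l_i) = 5/29*3 + 5/29*2 + 13/87*3 + 1/6*3 + 2/29*3 + 1/6*3 + 3/29*3 = 82/29 = 2.8276

2.8276 bits


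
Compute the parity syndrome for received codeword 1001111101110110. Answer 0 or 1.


Syndrome = XOR of all bits = 1 XOR 0 XOR 0 XOR 1 XOR 1 XOR 1 XOR 1 XOR 1 XOR 0 XOR 1 XOR 1 XOR 1 XOR 0 XOR 1 XOR 1 XOR 0 = 1

1


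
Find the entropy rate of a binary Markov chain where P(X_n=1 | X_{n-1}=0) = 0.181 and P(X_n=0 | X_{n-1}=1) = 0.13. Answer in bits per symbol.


Stationary distribution: pi_0 = p10/(p01+p10) = 0.418, pi_1 = 0.582. Entropy rate H' = pi_0*H(p01) + pi_1*H(p10) = 0.418*0.6823 + 0.582*0.5574 = 0.6096

0.6096 bits/symbol


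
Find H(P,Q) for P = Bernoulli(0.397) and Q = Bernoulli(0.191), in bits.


H(P,Q) = -p*log2(q) - (1-p)*log2(1-q). -0.397*log2(0.191) = 0.948177; -0.603*log2(0.809) = 0.184390. H(P,Q) = 0.948177 + 0.184390 = 1.1326

1.1326 bits


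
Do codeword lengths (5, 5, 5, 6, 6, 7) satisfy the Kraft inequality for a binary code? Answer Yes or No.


Kraft sum = sum(2^(-l_i)) = 0.1328, need <= 1. Result: satisfied (a binary prefix-free code with these lengths exists)

Yes


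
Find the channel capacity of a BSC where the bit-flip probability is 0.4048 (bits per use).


H(p) = -p*log2(p) - (1-p)*log2(1-p) = -0.4048*log2(0.4048) - 0.5952*log2(0.5952) = 0.528150 + 0.445539 = 0.9737. C = 1 - H(p) = 1 - 0.9737 = 0.0263

0.0263 bits


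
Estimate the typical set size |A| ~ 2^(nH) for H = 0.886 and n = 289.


log2|A_typical| = nH = 289 * 0.886 = 256.054, so |A_typical| ~ 2^256.054 = 1.202e+77

1.202e+77


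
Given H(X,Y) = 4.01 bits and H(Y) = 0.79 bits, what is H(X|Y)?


H(X|Y) = H(X,Y) - H(Y) = 4.01 - 0.79 = 3.22

3.22 bits


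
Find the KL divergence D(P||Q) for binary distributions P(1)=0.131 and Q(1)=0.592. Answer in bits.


KL = p*log2(p/q) + (1-p)*log2((1-p)/(1-q)) = 0.131*log2(0.131/0.592) + 0.869*log2(0.869/0.408) = 0.6628

0.6628 bits


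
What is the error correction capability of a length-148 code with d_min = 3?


Correction capability = floor((d-1)/2) = floor((3-1)/2) = 1

1 errors


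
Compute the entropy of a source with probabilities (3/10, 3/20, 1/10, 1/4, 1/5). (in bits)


H = -sum(p_i * log2(p_i)). Terms: -(3/10)*log2(3/10) = 0.521090; -(3/20)*log2(3/20) = 0.410545; -(1/10)*log2(1/10) = 0.332193; -(1/4)*log2(1/4) = 0.500000; -(1/5)*log2(1/5) = 0.464386. H = 0.521090 + 0.410545 + 0.332193 + 0.500000 + 0.464386 = 2.2282

2.2282 bits


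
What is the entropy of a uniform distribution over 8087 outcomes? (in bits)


H = log2(n) = log2(8087) = 12.9814

12.9814 bits


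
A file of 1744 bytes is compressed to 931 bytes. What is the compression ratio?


Ratio = original / compressed = 1744 / 931 = 1.8733

1.8733


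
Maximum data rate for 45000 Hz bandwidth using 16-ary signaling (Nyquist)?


Rate = 2 * B * log2(M) = 2 * 45000 * 4.0 = 360000.0

360000.0 bps


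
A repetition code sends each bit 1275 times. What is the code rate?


Rate = k/n = 1/1275

1/1275


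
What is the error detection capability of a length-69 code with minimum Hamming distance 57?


Detection capability = d_min - 1 = 57 - 1 = 56

56 errors


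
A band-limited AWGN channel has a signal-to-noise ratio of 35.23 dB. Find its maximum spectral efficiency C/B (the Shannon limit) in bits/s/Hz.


SNR_linear = 10^(35.23/10) = 3334.2641; C/B = log2(1 + SNR_linear) = log2(1 + 3334.2641) = 11.7036

11.7036 bits/s/Hz


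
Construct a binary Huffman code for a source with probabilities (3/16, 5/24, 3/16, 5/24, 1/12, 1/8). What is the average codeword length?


Huffman construction (repeatedly merge the two least-probable nodes; each merge adds 1 bit to every symbol beneath it): 1/12 + 1/8 = 5/24; 3/16 + 3/16 = 3/8; 5/24 + 5/24 = 5/12; 5/24 + 3/8 = 7/12; 5/12 + 7/12 = 1. Resulting codeword lengths (in the order the probabilities were given): (3, 2, 3, 2, 3, 3). L_avg = sum(p_i * l_i) = 3/16*3 + 5/24*2 + 3/16*3 + 5/24*2 + 1/12*3 + 1/8*3 = 31/12 = 2.5833

2.5833 bits


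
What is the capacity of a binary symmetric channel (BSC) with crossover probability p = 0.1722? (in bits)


H(p) = -p*log2(p) - (1-p)*log2(1-p) = -0.1722*log2(0.1722) - 0.8278*log2(0.8278) = 0.437017 + 0.225696 = 0.6627. C = 1 - H(p) = 1 - 0.6627 = 0.3373

0.3373 bits


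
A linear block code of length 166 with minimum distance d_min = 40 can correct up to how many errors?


Correction capability = floor((d-1)/2) = floor((40-1)/2) = 19

19 errors


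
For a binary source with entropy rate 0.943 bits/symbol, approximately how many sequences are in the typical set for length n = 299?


log2|A_typical| = nH = 299 * 0.943 = 281.957, so |A_typical| ~ 2^281.957 = 7.542e+84

7.542e+84


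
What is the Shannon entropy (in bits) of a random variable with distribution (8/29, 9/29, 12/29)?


H = -sum(p_i * log2(p_i)). Terms: -(8/29)*log2(8/29) = 0.512546; -(9/29)*log2(9/29) = 0.523879; -(12/29)*log2(12/29) = 0.526766. H = 0.512546 + 0.523879 + 0.526766 = 1.5632

1.5632 bits


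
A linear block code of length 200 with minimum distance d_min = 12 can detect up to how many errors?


Detection capability = d_min - 1 = 12 - 1 = 11

11 errors


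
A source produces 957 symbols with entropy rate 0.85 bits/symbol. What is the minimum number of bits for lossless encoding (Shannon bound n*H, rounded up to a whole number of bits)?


Minimum bits >= n * H = 957 * 0.85 = 813.45, rounded up to a whole number of bits = 814

814 bits


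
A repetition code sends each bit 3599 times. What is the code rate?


Rate = k/n = 1/3599

1/3599


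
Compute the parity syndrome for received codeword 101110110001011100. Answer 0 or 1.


Syndrome = XOR of all bits = 1 XOR 0 XOR 1 XOR 1 XOR 1 XOR 0 XOR 1 XOR 1 XOR 0 XOR 0 XOR 0 XOR 1 XOR 0 XOR 1 XOR 1 XOR 1 XOR 0 XOR 0 = 0

0


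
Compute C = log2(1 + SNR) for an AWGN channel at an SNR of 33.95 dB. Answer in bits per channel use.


SNR_linear = 10^(33.95/10) = 2483.1331; C = log2(1 + SNR_linear) = log2(1 + 2483.1331) = 11.2785

11.2785 bits/channel use


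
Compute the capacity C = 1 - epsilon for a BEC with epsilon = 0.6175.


C = 1 - epsilon = 1 - 0.6175 = 0.3825

0.3825 bits


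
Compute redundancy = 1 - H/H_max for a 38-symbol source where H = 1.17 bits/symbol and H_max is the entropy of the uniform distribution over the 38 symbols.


H_max = log2(K) = log2(38) = 5.2479 bits/symbol. Redundancy = 1 - H/H_max = 1 - 1.17/5.2479 = 1 - 0.2229 = 0.7771

0.7771


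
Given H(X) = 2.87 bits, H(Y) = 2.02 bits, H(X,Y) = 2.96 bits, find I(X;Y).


I(X;Y) = H(X) + H(Y) - H(X,Y) = 2.87 + 2.02 - 2.96 = 1.93

1.93 bits


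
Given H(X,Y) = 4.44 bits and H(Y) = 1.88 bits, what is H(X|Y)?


H(X|Y) = H(X,Y) - H(Y) = 4.44 - 1.88 = 2.56

2.56 bits


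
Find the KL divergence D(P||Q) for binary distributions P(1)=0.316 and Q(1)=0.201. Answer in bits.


KL = p*log2(p/q) + (1-p)*log2((1-p)/(1-q)) = 0.316*log2(0.316/0.201) + 0.684*log2(0.684/0.799) = 0.0529

0.0529 bits


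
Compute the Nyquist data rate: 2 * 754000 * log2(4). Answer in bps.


Rate = 2 * B * log2(M) = 2 * 754000 * 2.0 = 3016000.0

3016000.0 bps


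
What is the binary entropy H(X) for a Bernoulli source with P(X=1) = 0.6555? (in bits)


H = -p*log2(p) - (1-p)*log2(1-p). -0.6555*log2(0.6555) = 0.399417; -0.3445*log2(0.3445) = 0.529643. H = 0.399417 + 0.529643 = 0.9291

0.9291 bits


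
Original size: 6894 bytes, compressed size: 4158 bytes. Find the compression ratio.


Ratio = original / compressed = 6894 / 4158 = 1.658

1.658


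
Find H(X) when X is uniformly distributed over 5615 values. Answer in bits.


H = log2(n) = log2(5615) = 12.4551

12.4551 bits


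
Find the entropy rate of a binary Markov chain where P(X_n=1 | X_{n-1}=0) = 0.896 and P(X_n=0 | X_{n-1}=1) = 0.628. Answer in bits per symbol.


Stationary distribution: pi_0 = p10/(p01+p10) = 0.4121, pi_1 = 0.5879. Entropy rate H' = pi_0*H(p01) + pi_1*H(p10) = 0.4121*0.4815 + 0.5879*0.9522 = 0.7583

0.7583 bits/symbol


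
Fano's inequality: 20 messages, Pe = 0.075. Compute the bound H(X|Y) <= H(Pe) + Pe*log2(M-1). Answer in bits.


H(Pe) = -Pe*log2(Pe) - (1-Pe)*log2(1-Pe) = -0.075*log2(0.075) - 0.925*log2(0.925) = 0.280272 + 0.104039 = 0.3843. Pe*log2(M-1) = 0.075*log2(19) = 0.318595. Bound = H(Pe) + Pe*log2(M-1) = 0.280272 + 0.104039 + 0.318595 = 0.7029

0.7029 bits


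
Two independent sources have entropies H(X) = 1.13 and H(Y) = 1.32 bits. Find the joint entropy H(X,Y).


For independent variables, H(X,Y) = H(X) + H(Y) = 1.13 + 1.32 = 2.45

2.45 bits


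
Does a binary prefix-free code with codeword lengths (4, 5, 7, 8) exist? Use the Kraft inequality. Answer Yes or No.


Kraft sum = sum(2^(-l_i)) = 0.1055, need <= 1. Result: satisfied (a binary prefix-free code with these lengths exists)

Yes


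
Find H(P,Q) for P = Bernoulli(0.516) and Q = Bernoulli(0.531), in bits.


H(P,Q) = -p*log2(q) - (1-p)*log2(1-q). -0.516*log2(0.531) = 0.471220; -0.484*log2(0.469) = 0.528693. H(P,Q) = 0.471220 + 0.528693 = 0.9999

0.9999 bits
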